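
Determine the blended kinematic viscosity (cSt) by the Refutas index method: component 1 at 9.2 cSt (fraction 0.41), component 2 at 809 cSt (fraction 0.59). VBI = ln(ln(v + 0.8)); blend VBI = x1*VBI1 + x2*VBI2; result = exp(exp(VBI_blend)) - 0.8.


Refutas method: VBN_i = 14.534*ln(ln(visc_i + 0.8)) + 10.975, blended linearly by mass fraction; since VBN is linear in VBI_i = ln(ln(visc_i + 0.8)) and the fractions sum to 1, blend VBI directly: visc = exp(exp(VBI_blend)) - 0.8
VBI_1 = ln(ln(9.2 + 0.8)) = 0.834032
VBI_2 = ln(ln(809 + 0.8)) = 1.90163
VBI_blend = 0.41 * 0.834032 + 0.59 * 1.90163 = 1.46391
visc_blend = exp(exp(1.46391)) - 0.8 = 74.60

74.60 cSt


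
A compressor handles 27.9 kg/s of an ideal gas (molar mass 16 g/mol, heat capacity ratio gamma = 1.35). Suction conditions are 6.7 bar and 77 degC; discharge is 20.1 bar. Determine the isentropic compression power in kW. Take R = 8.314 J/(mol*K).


Isentropic work: W = m*(gamma/(gamma-1))*(R*T1/MW)*((P2/P1)^((gamma-1)/gamma) - 1)
T1 = 77 + 273.15 = 350.15 K
Pressure ratio = 20.1 / 6.7 = 3
Exponent = (1.35 - 1)/1.35 = 0.259259
(P2/P1)^exp - 1 = 3^0.259259 - 1 = 0.32953
W = 27.9 * 1.35 / 0.35 * 8.314 * 350.15 / 16 * 0.32953 = 6452

6452 kW


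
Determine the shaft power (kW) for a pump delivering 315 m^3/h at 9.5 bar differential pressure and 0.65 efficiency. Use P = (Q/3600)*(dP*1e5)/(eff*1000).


Q = 315 / 3600 = 0.0875 m^3/s
P = 0.0875 * (9.5 * 1e5) / 0.65 / 1000 = 127.9

127.9 kW


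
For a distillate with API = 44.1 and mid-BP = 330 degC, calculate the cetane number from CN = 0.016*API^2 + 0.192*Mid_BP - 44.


CN = 0.016 * 44.1^2 + 0.192 * 330 - 44
CN = 31.11696 + 63.36 - 44 = 50.47696

50.47696


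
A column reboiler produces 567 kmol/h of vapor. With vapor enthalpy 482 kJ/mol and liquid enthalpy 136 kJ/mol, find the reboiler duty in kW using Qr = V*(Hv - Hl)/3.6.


Qr = 567 * (482 - 136) / 3.6 = 567 * 346 / 3.6 = 54500

54500 kW


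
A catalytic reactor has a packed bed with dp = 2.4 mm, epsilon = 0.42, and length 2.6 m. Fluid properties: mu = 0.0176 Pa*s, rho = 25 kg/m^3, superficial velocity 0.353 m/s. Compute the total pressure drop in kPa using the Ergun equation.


dp = 2.4 mm = 0.0024 m
Viscous term = 150*0.0176*0.353*(1-0.42)^2 / (0.0024^2*0.42^3) = 734623
Inertial term = 1.75*25*0.353^2*(1-0.42) / (0.0024*0.42^3) = 17782.6
dP/L = 734623 + 17782.6 = 752406 Pa/m
dP = 752406 * 2.6 / 1000 = 1956 kPa

1956 kPa


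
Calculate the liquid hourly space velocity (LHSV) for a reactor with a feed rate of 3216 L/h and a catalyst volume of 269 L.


LHSV = volumetric feed rate / catalyst volume
= 3216 L/h / 269 L
= 11.96 h^-1

11.96 h^-1


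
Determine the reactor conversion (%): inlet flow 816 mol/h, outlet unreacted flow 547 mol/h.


X = (F_in - F_out) / F_in * 100
Moles reacted = 816 - 547 = 269
X = 269 / 816 * 100
= 0.3297 * 100
= 32.97 %

32.97 %


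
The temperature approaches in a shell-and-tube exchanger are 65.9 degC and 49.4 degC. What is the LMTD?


LMTD = (dT1 - dT2) / ln(dT1/dT2)
= (65.9 - 49.4) / ln(65.9 / 49.4) = 16.5 / 0.288188 = 57.25

57.25 degC


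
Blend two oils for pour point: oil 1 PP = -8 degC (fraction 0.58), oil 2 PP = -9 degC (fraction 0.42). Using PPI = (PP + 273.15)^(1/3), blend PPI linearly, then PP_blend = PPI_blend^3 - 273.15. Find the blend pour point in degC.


PPI_1 = (-8 + 273.15)^(1/3) = 6.42437
PPI_2 = (-9 + 273.15)^(1/3) = 6.416283
PPI_blend = 0.58 * 6.42437 + 0.42 * 6.416283 = 6.420973
PP_blend = 6.420973^3 - 273.15 = 264.7296 - 273.15 = -8.42

-8.42 degC


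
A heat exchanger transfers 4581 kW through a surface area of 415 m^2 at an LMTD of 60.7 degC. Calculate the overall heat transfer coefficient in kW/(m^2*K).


From Q = U*A*LMTD, U = Q / (A * LMTD)
U = 4581 / (415 * 60.7) = 4581 / 25190.5 = 0.1819

0.1819 kW/(m^2*K)


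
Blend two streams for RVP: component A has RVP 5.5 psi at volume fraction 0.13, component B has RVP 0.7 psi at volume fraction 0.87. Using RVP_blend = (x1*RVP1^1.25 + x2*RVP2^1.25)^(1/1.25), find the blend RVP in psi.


Chevron index: RVP_blend = (sum xi*RVPi^1.25)^(1/1.25)
RVP^1.25 terms: 0.13 * 5.5^1.25 + 0.87 * 0.7^1.25 = 1.652
RVP_blend = 1.652^(1/1.25) = 1.494

1.494 psi


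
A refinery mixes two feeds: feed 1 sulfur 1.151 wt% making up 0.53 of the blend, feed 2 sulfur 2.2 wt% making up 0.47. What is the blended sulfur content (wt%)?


Linear sulfur blending: S_blend = x1*S1 + x2*S2
Contribution 1: 0.53 * 1.151 = 0.61003 wt%
Contribution 2: 0.47 * 2.2 = 1.034 wt%
S_blend = 0.61003 + 1.034 = 1.64403

1.64403 wt%


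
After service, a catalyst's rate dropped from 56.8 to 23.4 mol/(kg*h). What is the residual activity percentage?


Activity (%) = (rate_used / rate_fresh) * 100
rate_used = 23.4, rate_fresh = 56.8
= (23.4 / 56.8) * 100
= 0.4120 * 100 = 41.20

41.20 %


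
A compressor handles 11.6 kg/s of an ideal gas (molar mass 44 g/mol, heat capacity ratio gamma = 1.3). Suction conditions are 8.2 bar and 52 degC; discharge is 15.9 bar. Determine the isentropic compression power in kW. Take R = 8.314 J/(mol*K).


Isentropic work: W = m*(gamma/(gamma-1))*(R*T1/MW)*((P2/P1)^((gamma-1)/gamma) - 1)
T1 = 52 + 273.15 = 325.15 K
Pressure ratio = 15.9 / 8.2 = 1.93902
Exponent = (1.3 - 1)/1.3 = 0.230769
(P2/P1)^exp - 1 = 1.93902^0.230769 - 1 = 0.165105
W = 11.6 * 1.3 / 0.3 * 8.314 * 325.15 / 44 * 0.165105 = 509.9

509.9 kW


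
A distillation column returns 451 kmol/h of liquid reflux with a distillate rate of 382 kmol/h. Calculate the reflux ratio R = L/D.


Reflux ratio definition: R = L / D (liquid returned / distillate withdrawn)
L = 451 kmol/h, D = 382 kmol/h
R = 451 / 382 = 1.181

1.181


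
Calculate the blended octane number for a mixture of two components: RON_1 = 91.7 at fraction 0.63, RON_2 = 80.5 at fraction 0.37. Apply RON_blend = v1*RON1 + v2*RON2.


Linear blending: RON_blend = sum(vi * RONi)
Contribution 1: 0.63 * 91.7 = 57.771
Contribution 2: 0.37 * 80.5 = 29.785
RON_blend = 57.771 + 29.785 = 87.556

87.556


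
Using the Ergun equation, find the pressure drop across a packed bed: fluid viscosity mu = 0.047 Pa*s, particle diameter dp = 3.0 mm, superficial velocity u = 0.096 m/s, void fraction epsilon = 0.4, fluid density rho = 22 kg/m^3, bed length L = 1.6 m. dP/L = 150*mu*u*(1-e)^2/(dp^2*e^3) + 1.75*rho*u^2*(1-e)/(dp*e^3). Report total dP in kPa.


dp = 3.0 mm = 0.003 m
Viscous term = 150*0.047*0.096*(1-0.4)^2 / (0.003^2*0.4^3) = 423000
Inertial term = 1.75*22*0.096^2*(1-0.4) / (0.003*0.4^3) = 1108.8
dP/L = 423000 + 1108.8 = 424109 Pa/m
dP = 424109 * 1.6 / 1000 = 678.6 kPa

678.6 kPa


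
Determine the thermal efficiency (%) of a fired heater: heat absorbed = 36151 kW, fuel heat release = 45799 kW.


Furnace efficiency = Q_absorbed / Q_fuel * 100
= 36151 / 45799 * 100 = 78.93

78.93 %


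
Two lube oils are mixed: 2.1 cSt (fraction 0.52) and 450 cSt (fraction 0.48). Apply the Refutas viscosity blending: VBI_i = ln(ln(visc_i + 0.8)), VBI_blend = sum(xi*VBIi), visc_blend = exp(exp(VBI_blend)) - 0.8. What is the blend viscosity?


Refutas method: VBN_i = 14.534*ln(ln(visc_i + 0.8)) + 10.975, blended linearly by mass fraction; since VBN is linear in VBI_i = ln(ln(visc_i + 0.8)) and the fractions sum to 1, blend VBI directly: visc = exp(exp(VBI_blend)) - 0.8
VBI_1 = ln(ln(2.1 + 0.8)) = 0.0627032
VBI_2 = ln(ln(450 + 0.8)) = 1.81009
VBI_blend = 0.52 * 0.0627032 + 0.48 * 1.81009 = 0.901449
visc_blend = exp(exp(0.901449)) - 0.8 = 10.94

10.94 cSt


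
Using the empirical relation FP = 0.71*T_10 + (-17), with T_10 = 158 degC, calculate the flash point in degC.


FP = 0.71 * 158 + (-17) = 95.18

95.18 degC


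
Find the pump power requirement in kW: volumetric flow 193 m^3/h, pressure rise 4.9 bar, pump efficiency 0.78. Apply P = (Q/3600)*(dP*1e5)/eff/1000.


Q = 193 / 3600 = 0.0536111 m^3/s
P = 0.0536111 * (4.9 * 1e5) / 0.78 / 1000 = 33.68

33.68 kW


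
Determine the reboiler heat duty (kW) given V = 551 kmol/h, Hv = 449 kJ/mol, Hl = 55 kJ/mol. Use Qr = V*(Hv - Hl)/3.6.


Qr = 551 * (449 - 55) / 3.6 = 551 * 394 / 3.6 = 60300

60300 kW


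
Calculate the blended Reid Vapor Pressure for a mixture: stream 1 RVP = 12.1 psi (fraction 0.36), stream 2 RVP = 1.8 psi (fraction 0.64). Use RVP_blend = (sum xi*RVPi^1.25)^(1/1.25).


Chevron index: RVP_blend = (sum xi*RVPi^1.25)^(1/1.25)
RVP^1.25 terms: 0.36 * 12.1^1.25 + 0.64 * 1.8^1.25 = 9.45862
RVP_blend = 9.45862^(1/1.25) = 6.035

6.035 psi


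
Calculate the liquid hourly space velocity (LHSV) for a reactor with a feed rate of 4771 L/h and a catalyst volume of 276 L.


LHSV = volumetric feed rate / catalyst volume
= 4771 L/h / 276 L
= 17.29 h^-1

17.29 h^-1


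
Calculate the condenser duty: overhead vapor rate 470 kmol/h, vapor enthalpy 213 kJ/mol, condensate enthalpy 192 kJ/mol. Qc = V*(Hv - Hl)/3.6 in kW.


Qc = 470 * (213 - 192) / 3.6 = 470 * 21 / 3.6 = 2742

2742 kW


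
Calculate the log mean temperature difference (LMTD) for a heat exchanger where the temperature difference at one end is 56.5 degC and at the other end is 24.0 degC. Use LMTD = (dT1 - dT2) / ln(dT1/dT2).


LMTD = (dT1 - dT2) / ln(dT1/dT2)
= (56.5 - 24.0) / ln(56.5 / 24.0) = 32.5 / 0.856187 = 37.96

37.96 degC


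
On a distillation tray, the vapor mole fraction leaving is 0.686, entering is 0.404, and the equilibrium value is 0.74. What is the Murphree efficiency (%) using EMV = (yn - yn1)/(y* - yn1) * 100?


Murphree vapor efficiency: EMV = (y_n - y_(n-1)) / (y*_n - y_(n-1)) * 100
EMV = (0.686 - 0.404) / (0.74 - 0.404) * 100 = 0.282 / 0.336 * 100 = 83.93

83.93 %


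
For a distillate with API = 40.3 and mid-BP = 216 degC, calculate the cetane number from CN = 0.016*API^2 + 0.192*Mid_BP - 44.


CN = 0.016 * 40.3^2 + 0.192 * 216 - 44
CN = 25.98544 + 41.472 - 44 = 23.45744

23.45744


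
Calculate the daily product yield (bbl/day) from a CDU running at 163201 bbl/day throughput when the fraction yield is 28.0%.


Crude throughput = 163201 bbl/day
Fraction yield = 28.0%
yield = throughput * fraction / 100
yield = 163201 * 28.0 / 100 = 45696.28

45696.28 bbl/day


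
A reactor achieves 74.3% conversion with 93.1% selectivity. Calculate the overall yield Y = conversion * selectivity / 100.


Overall yield = conversion (%) * selectivity (%) / 100
Conversion = 74.3%, Selectivity = 93.1%
Y = 74.3 * 93.1 / 100
= 69.1733 %

69.1733 %


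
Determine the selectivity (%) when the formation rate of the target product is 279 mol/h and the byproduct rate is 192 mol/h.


Selectivity = desired / (desired + undesired) * 100
Total products = 279 + 192 = 471 mol/h
S = 279 / 471 * 100
= 0.5924 * 100
= 59.24 %

59.24 %


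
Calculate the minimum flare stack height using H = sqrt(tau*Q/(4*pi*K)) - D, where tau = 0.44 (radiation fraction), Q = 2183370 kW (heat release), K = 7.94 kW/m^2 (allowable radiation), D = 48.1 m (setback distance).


tau*Q/(4*pi*K) = 0.44 * 2183370 / (4 * pi * 7.94) = 9628.3
sqrt(9628.3) = 98.1239
H = 98.1239 - 48.1 = 50.02

50.02 m


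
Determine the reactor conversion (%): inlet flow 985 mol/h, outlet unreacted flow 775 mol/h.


X = (F_in - F_out) / F_in * 100
Moles reacted = 985 - 775 = 210
X = 210 / 985 * 100
= 0.2132 * 100
= 21.32 %

21.32 %


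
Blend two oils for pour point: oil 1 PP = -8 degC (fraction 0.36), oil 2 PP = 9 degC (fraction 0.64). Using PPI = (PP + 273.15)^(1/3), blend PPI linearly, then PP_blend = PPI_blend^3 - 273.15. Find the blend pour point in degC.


PPI_1 = (-8 + 273.15)^(1/3) = 6.42437
PPI_2 = (9 + 273.15)^(1/3) = 6.558835
PPI_blend = 0.36 * 6.42437 + 0.64 * 6.558835 = 6.510428
PP_blend = 6.510428^3 - 273.15 = 275.9489 - 273.15 = 2.8

2.8 degC


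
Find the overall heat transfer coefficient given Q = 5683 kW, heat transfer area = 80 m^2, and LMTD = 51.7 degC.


From Q = U*A*LMTD, U = Q / (A * LMTD)
U = 5683 / (80 * 51.7) = 5683 / 4136 = 1.374

1.374 kW/(m^2*K)


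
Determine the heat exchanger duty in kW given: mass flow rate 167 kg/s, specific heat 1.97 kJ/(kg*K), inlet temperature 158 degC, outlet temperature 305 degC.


Q = m_dot * cp * delta_T
delta_T = 305 - 158 = 147 K
Q = 167 * 1.97 * 147
= 328.99 * 147
= 48361.53 kW

48361.53 kW


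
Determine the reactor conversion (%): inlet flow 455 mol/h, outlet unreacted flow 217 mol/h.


X = (F_in - F_out) / F_in * 100
Moles reacted = 455 - 217 = 238
X = 238 / 455 * 100
= 0.5231 * 100
= 52.31 %

52.31 %


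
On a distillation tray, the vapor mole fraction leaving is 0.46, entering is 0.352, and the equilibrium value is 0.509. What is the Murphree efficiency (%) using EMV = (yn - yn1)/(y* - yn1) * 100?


Murphree vapor efficiency: EMV = (y_n - y_(n-1)) / (y*_n - y_(n-1)) * 100
EMV = (0.46 - 0.352) / (0.509 - 0.352) * 100 = 0.108 / 0.157 * 100 = 68.79

68.79 %


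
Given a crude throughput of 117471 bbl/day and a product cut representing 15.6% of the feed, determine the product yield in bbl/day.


Crude throughput = 117471 bbl/day
Fraction yield = 15.6%
yield = throughput * fraction / 100
yield = 117471 * 15.6 / 100 = 18325.476

18325.476 bbl/day


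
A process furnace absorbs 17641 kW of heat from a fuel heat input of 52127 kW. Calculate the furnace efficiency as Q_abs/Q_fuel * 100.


Furnace efficiency = Q_absorbed / Q_fuel * 100
= 17641 / 52127 * 100 = 33.84

33.84 %


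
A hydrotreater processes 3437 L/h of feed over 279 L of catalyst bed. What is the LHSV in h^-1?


LHSV = volumetric feed rate / catalyst volume
= 3437 L/h / 279 L
= 12.32 h^-1

12.32 h^-1


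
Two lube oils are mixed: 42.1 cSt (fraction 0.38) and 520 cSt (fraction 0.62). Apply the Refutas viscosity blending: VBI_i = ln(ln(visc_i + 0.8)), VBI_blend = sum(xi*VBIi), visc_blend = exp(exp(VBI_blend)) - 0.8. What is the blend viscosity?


Refutas method: VBN_i = 14.534*ln(ln(visc_i + 0.8)) + 10.975, blended linearly by mass fraction; since VBN is linear in VBI_i = ln(ln(visc_i + 0.8)) and the fractions sum to 1, blend VBI directly: visc = exp(exp(VBI_blend)) - 0.8
VBI_1 = ln(ln(42.1 + 0.8)) = 1.32412
VBI_2 = ln(ln(520 + 0.8)) = 1.83344
VBI_blend = 0.38 * 1.32412 + 0.62 * 1.83344 = 1.6399
visc_blend = exp(exp(1.6399)) - 0.8 = 172.4

172.4 cSt


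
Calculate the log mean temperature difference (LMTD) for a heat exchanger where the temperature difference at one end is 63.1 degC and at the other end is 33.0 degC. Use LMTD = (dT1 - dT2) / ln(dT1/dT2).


LMTD = (dT1 - dT2) / ln(dT1/dT2)
= (63.1 - 33.0) / ln(63.1 / 33.0) = 30.1 / 0.648213 = 46.44

46.44 degC


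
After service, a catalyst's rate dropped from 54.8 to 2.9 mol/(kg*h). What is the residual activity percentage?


Activity (%) = (rate_used / rate_fresh) * 100
rate_used = 2.9, rate_fresh = 54.8
= (2.9 / 54.8) * 100
= 0.05292 * 100 = 5.292

5.292 %


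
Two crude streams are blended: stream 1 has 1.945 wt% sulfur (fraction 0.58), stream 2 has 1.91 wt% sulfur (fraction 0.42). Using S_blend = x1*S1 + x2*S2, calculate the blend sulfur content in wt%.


Linear sulfur blending: S_blend = x1*S1 + x2*S2
Contribution 1: 0.58 * 1.945 = 1.1281 wt%
Contribution 2: 0.42 * 1.91 = 0.8022 wt%
S_blend = 1.1281 + 0.8022 = 1.9303

1.9303 wt%


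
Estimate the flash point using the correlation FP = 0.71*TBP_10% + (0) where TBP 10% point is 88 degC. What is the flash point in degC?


FP = 0.71 * 88 + (0) = 62.48

62.48 degC


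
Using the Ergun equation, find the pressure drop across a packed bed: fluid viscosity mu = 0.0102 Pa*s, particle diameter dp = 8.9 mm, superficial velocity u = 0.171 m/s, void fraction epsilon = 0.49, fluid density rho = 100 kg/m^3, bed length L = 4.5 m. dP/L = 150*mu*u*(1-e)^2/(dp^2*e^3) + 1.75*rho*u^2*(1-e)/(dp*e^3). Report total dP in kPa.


dp = 8.9 mm = 0.0089 m
Viscous term = 150*0.0102*0.171*(1-0.49)^2 / (0.0089^2*0.49^3) = 7302.3
Inertial term = 1.75*100*0.171^2*(1-0.49) / (0.0089*0.49^3) = 2492.43
dP/L = 7302.3 + 2492.43 = 9794.73 Pa/m
dP = 9794.73 * 4.5 / 1000 = 44.08 kPa

44.08 kPa


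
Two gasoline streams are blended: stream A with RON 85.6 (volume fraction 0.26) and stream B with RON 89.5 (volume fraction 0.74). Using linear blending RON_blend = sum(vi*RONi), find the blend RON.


Linear blending: RON_blend = sum(vi * RONi)
Contribution 1: 0.26 * 85.6 = 22.256
Contribution 2: 0.74 * 89.5 = 66.23
RON_blend = 22.256 + 66.23 = 88.486

88.486


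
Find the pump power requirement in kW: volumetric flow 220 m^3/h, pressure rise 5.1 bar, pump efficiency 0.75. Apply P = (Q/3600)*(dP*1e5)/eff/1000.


Q = 220 / 3600 = 0.0611111 m^3/s
P = 0.0611111 * (5.1 * 1e5) / 0.75 / 1000 = 41.56

41.56 kW


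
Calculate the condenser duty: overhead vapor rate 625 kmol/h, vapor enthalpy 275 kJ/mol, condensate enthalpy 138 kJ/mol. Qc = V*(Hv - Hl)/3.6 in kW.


Qc = 625 * (275 - 138) / 3.6 = 625 * 137 / 3.6 = 23780

23780 kW


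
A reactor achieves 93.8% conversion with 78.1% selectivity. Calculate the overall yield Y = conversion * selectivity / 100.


Overall yield = conversion (%) * selectivity (%) / 100
Conversion = 93.8%, Selectivity = 78.1%
Y = 93.8 * 78.1 / 100
= 73.2578 %

73.2578 %


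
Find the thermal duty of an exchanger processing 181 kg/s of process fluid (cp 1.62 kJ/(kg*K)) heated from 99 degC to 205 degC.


Q = m_dot * cp * delta_T
delta_T = 205 - 99 = 106 K
Q = 181 * 1.62 * 106
= 293.22 * 106
= 31081.32 kW

31081.32 kW


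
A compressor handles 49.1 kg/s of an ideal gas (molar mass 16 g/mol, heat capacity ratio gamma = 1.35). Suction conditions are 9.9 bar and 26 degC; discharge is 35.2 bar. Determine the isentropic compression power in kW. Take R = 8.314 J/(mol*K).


Isentropic work: W = m*(gamma/(gamma-1))*(R*T1/MW)*((P2/P1)^((gamma-1)/gamma) - 1)
T1 = 26 + 273.15 = 299.15 K
Pressure ratio = 35.2 / 9.9 = 3.55556
Exponent = (1.35 - 1)/1.35 = 0.259259
(P2/P1)^exp - 1 = 3.55556^0.259259 - 1 = 0.389402
W = 49.1 * 1.35 / 0.35 * 8.314 * 299.15 / 16 * 0.389402 = 11460

11460 kW


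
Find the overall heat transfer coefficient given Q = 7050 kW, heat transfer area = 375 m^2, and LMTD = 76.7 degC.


From Q = U*A*LMTD, U = Q / (A * LMTD)
U = 7050 / (375 * 76.7) = 7050 / 28762.5 = 0.2451

0.2451 kW/(m^2*K)


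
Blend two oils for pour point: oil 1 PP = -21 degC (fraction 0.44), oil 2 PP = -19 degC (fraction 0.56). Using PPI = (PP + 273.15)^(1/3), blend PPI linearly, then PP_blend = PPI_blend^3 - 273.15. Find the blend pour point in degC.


PPI_1 = (-21 + 273.15)^(1/3) = 6.317613
PPI_2 = (-19 + 273.15)^(1/3) = 6.334272
PPI_blend = 0.44 * 6.317613 + 0.56 * 6.334272 = 6.326942
PP_blend = 6.326942^3 - 273.15 = 253.2687 - 273.15 = -19.88

-19.88 degC


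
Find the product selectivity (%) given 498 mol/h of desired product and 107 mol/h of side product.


Selectivity = desired / (desired + undesired) * 100
Total products = 498 + 107 = 605 mol/h
S = 498 / 605 * 100
= 0.8231 * 100
= 82.31 %

82.31 %


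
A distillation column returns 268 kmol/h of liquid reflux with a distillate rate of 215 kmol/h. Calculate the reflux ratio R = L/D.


Reflux ratio definition: R = L / D (liquid returned / distillate withdrawn)
L = 268 kmol/h, D = 215 kmol/h
R = 268 / 215 = 1.247

1.247


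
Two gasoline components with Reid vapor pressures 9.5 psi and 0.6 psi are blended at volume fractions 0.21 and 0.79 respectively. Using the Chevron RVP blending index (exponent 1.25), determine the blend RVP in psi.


Chevron index: RVP_blend = (sum xi*RVPi^1.25)^(1/1.25)
RVP^1.25 terms: 0.21 * 9.5^1.25 + 0.79 * 0.6^1.25 = 3.91964
RVP_blend = 3.91964^(1/1.25) = 2.983

2.983 psi


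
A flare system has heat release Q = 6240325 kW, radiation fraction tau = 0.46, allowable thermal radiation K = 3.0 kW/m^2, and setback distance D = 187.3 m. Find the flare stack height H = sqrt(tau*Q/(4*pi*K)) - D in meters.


tau*Q/(4*pi*K) = 0.46 * 6240325 / (4 * pi * 3.0) = 76143.7
sqrt(76143.7) = 275.941
H = 275.941 - 187.3 = 88.64

88.64 m


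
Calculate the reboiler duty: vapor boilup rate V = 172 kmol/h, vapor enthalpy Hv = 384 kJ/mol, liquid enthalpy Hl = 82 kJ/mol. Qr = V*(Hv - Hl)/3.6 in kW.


Qr = 172 * (384 - 82) / 3.6 = 172 * 302 / 3.6 = 14430

14430 kW


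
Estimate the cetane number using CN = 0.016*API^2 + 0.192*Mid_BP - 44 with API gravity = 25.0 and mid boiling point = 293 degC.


CN = 0.016 * 25.0^2 + 0.192 * 293 - 44
CN = 10 + 56.256 - 44 = 22.256

22.256


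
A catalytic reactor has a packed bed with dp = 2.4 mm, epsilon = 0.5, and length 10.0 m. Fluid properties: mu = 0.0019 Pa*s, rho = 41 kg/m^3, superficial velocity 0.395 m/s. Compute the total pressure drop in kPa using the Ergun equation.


dp = 2.4 mm = 0.0024 m
Viscous term = 150*0.0019*0.395*(1-0.5)^2 / (0.0024^2*0.5^3) = 39088.5
Inertial term = 1.75*41*0.395^2*(1-0.5) / (0.0024*0.5^3) = 18658
dP/L = 39088.5 + 18658 = 57746.5 Pa/m
dP = 57746.5 * 10.0 / 1000 = 577.5 kPa

577.5 kPa


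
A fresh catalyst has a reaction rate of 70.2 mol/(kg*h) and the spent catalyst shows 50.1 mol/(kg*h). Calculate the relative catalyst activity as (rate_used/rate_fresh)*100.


Activity (%) = (rate_used / rate_fresh) * 100
rate_used = 50.1, rate_fresh = 70.2
= (50.1 / 70.2) * 100
= 0.7137 * 100 = 71.37

71.37 %


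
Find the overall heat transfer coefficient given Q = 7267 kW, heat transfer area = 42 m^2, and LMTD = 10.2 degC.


From Q = U*A*LMTD, U = Q / (A * LMTD)
U = 7267 / (42 * 10.2) = 7267 / 428.4 = 16.96

16.96 kW/(m^2*K)


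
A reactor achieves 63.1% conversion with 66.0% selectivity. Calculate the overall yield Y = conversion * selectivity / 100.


Overall yield = conversion (%) * selectivity (%) / 100
Conversion = 63.1%, Selectivity = 66.0%
Y = 63.1 * 66.0 / 100
= 41.646 %

41.646 %


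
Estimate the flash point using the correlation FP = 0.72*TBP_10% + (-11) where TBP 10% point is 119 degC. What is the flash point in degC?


FP = 0.72 * 119 + (-11) = 74.68

74.68 degC


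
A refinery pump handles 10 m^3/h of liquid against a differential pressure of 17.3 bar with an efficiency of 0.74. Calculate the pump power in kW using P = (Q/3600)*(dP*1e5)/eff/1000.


Q = 10 / 3600 = 0.00277778 m^3/s
P = 0.00277778 * (17.3 * 1e5) / 0.74 / 1000 = 6.494

6.494 kW


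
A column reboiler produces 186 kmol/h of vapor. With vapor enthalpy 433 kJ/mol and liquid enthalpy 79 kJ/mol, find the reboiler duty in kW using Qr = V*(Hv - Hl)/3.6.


Qr = 186 * (433 - 79) / 3.6 = 186 * 354 / 3.6 = 18290

18290 kW


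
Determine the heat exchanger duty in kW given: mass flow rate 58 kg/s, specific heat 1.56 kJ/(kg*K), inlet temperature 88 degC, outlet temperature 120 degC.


Q = m_dot * cp * delta_T
delta_T = 120 - 88 = 32 K
Q = 58 * 1.56 * 32
= 90.48 * 32
= 2895.36 kW

2895.36 kW


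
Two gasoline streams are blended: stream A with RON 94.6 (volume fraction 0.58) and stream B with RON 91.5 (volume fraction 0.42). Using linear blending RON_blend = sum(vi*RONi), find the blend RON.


Linear blending: RON_blend = sum(vi * RONi)
Contribution 1: 0.58 * 94.6 = 54.868
Contribution 2: 0.42 * 91.5 = 38.43
RON_blend = 54.868 + 38.43 = 93.298

93.298


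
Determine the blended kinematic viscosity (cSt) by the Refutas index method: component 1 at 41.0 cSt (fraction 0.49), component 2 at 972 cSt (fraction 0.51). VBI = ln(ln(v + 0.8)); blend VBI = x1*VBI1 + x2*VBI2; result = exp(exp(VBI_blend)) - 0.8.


Refutas method: VBN_i = 14.534*ln(ln(visc_i + 0.8)) + 10.975, blended linearly by mass fraction; since VBN is linear in VBI_i = ln(ln(visc_i + 0.8)) and the fractions sum to 1, blend VBI directly: visc = exp(exp(VBI_blend)) - 0.8
VBI_1 = ln(ln(41.0 + 0.8)) = 1.31718
VBI_2 = ln(ln(972 + 0.8)) = 1.92864
VBI_blend = 0.49 * 1.31718 + 0.51 * 1.92864 = 1.62902
visc_blend = exp(exp(1.62902)) - 0.8 = 163.0

163.0 cSt


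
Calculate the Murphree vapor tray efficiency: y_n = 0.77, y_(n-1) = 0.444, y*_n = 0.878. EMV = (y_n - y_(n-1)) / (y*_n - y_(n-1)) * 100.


Murphree vapor efficiency: EMV = (y_n - y_(n-1)) / (y*_n - y_(n-1)) * 100
EMV = (0.77 - 0.444) / (0.878 - 0.444) * 100 = 0.326 / 0.434 * 100 = 75.12

75.12 %


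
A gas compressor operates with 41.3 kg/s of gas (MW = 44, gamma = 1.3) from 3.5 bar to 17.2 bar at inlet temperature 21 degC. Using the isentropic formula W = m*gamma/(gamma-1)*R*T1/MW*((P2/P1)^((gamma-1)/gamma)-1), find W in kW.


Isentropic work: W = m*(gamma/(gamma-1))*(R*T1/MW)*((P2/P1)^((gamma-1)/gamma) - 1)
T1 = 21 + 273.15 = 294.15 K
Pressure ratio = 17.2 / 3.5 = 4.91429
Exponent = (1.3 - 1)/1.3 = 0.230769
(P2/P1)^exp - 1 = 4.91429^0.230769 - 1 = 0.444002
W = 41.3 * 1.3 / 0.3 * 8.314 * 294.15 / 44 * 0.444002 = 4417

4417 kW


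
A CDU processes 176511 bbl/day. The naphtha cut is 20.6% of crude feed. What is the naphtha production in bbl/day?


Crude throughput = 176511 bbl/day
Fraction yield = 20.6%
yield = throughput * fraction / 100
yield = 176511 * 20.6 / 100 = 36361.266

36361.266 bbl/day


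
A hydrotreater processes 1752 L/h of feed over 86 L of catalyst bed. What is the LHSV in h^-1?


LHSV = volumetric feed rate / catalyst volume
= 1752 L/h / 86 L
= 20.37 h^-1

20.37 h^-1


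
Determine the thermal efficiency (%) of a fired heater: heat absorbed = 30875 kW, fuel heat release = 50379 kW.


Furnace efficiency = Q_absorbed / Q_fuel * 100
= 30875 / 50379 * 100 = 61.29

61.29 %


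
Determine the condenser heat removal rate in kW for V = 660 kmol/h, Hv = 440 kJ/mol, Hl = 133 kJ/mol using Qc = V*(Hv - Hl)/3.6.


Qc = 660 * (440 - 133) / 3.6 = 660 * 307 / 3.6 = 56280

56280 kW


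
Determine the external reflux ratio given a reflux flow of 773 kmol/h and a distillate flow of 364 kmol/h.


Reflux ratio definition: R = L / D (liquid returned / distillate withdrawn)
L = 773 kmol/h, D = 364 kmol/h
R = 773 / 364 = 2.124

2.124


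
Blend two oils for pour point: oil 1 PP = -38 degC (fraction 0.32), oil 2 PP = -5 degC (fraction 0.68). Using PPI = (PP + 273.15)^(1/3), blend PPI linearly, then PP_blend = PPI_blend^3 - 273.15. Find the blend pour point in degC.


PPI_1 = (-38 + 273.15)^(1/3) = 6.172318
PPI_2 = (-5 + 273.15)^(1/3) = 6.448508
PPI_blend = 0.32 * 6.172318 + 0.68 * 6.448508 = 6.360127
PP_blend = 6.360127^3 - 273.15 = 257.2749 - 273.15 = -15.88

-15.88 degC


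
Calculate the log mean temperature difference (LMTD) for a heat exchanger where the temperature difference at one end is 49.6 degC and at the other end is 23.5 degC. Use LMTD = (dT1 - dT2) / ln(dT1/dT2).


LMTD = (dT1 - dT2) / ln(dT1/dT2)
= (49.6 - 23.5) / ln(49.6 / 23.5) = 26.1 / 0.74699 = 34.94

34.94 degC


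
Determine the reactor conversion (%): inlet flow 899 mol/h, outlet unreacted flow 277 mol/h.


X = (F_in - F_out) / F_in * 100
Moles reacted = 899 - 277 = 622
X = 622 / 899 * 100
= 0.6919 * 100
= 69.19 %

69.19 %


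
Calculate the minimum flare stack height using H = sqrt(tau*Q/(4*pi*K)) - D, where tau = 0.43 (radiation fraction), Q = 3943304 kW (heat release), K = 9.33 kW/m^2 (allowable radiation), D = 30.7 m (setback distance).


tau*Q/(4*pi*K) = 0.43 * 3943304 / (4 * pi * 9.33) = 14462.3
sqrt(14462.3) = 120.259
H = 120.259 - 30.7 = 89.56

89.56 m


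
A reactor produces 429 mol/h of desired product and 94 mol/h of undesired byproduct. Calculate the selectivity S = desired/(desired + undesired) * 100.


Selectivity = desired / (desired + undesired) * 100
Total products = 429 + 94 = 523 mol/h
S = 429 / 523 * 100
= 0.8203 * 100
= 82.03 %

82.03 %


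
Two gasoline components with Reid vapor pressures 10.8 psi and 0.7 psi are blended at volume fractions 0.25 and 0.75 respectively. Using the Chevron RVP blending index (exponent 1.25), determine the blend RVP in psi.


Chevron index: RVP_blend = (sum xi*RVPi^1.25)^(1/1.25)
RVP^1.25 terms: 0.25 * 10.8^1.25 + 0.75 * 0.7^1.25 = 5.37484
RVP_blend = 5.37484^(1/1.25) = 3.840

3.840 psi


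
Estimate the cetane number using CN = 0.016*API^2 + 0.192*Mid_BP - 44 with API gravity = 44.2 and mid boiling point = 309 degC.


CN = 0.016 * 44.2^2 + 0.192 * 309 - 44
CN = 31.25824 + 59.328 - 44 = 46.58624

46.58624


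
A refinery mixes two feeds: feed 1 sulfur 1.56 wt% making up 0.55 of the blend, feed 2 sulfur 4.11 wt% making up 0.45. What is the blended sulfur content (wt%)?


Linear sulfur blending: S_blend = x1*S1 + x2*S2
Contribution 1: 0.55 * 1.56 = 0.858 wt%
Contribution 2: 0.45 * 4.11 = 1.8495 wt%
S_blend = 0.858 + 1.8495 = 2.7075

2.7075 wt%


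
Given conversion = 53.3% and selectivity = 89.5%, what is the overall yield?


Overall yield = conversion (%) * selectivity (%) / 100
Conversion = 53.3%, Selectivity = 89.5%
Y = 53.3 * 89.5 / 100
= 47.7035 %

47.7035 %


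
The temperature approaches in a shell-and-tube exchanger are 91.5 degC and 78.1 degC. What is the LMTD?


LMTD = (dT1 - dT2) / ln(dT1/dT2)
= (91.5 - 78.1) / ln(91.5 / 78.1) = 13.4 / 0.158349 = 84.62

84.62 degC


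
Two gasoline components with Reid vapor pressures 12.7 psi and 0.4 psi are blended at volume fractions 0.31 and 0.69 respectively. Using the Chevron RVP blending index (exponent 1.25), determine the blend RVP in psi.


Chevron index: RVP_blend = (sum xi*RVPi^1.25)^(1/1.25)
RVP^1.25 terms: 0.31 * 12.7^1.25 + 0.69 * 0.4^1.25 = 7.65168
RVP_blend = 7.65168^(1/1.25) = 5.093

5.093 psi


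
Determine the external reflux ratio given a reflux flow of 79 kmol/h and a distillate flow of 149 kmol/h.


Reflux ratio definition: R = L / D (liquid returned / distillate withdrawn)
L = 79 kmol/h, D = 149 kmol/h
R = 79 / 149 = 0.5302

0.5302


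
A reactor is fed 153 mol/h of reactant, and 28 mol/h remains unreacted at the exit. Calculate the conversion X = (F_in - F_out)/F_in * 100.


X = (F_in - F_out) / F_in * 100
Moles reacted = 153 - 28 = 125
X = 125 / 153 * 100
= 0.8170 * 100
= 81.70 %

81.70 %


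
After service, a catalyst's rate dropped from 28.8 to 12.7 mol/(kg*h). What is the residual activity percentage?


Activity (%) = (rate_used / rate_fresh) * 100
rate_used = 12.7, rate_fresh = 28.8
= (12.7 / 28.8) * 100
= 0.4410 * 100 = 44.10

44.10 %


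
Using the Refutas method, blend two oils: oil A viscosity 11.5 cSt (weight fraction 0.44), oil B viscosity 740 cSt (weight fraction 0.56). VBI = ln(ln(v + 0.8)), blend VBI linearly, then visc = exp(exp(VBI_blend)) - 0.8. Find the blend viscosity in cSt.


Refutas method: VBN_i = 14.534*ln(ln(visc_i + 0.8)) + 10.975, blended linearly by mass fraction; since VBN is linear in VBI_i = ln(ln(visc_i + 0.8)) and the fractions sum to 1, blend VBI directly: visc = exp(exp(VBI_blend)) - 0.8
VBI_1 = ln(ln(11.5 + 0.8)) = 0.920123
VBI_2 = ln(ln(740 + 0.8)) = 1.88824
VBI_blend = 0.44 * 0.920123 + 0.56 * 1.88824 = 1.46227
visc_blend = exp(exp(1.46227)) - 0.8 = 74.07

74.07 cSt


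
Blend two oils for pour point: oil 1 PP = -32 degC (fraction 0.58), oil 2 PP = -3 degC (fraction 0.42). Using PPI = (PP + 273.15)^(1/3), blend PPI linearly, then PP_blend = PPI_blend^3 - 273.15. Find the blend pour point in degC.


PPI_1 = (-32 + 273.15)^(1/3) = 6.224375
PPI_2 = (-3 + 273.15)^(1/3) = 6.464501
PPI_blend = 0.58 * 6.224375 + 0.42 * 6.464501 = 6.325228
PP_blend = 6.325228^3 - 273.15 = 253.0629 - 273.15 = -20.09

-20.09 degC


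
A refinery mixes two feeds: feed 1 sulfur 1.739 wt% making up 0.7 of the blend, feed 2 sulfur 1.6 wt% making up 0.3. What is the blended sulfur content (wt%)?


Linear sulfur blending: S_blend = x1*S1 + x2*S2
Contribution 1: 0.7 * 1.739 = 1.2173 wt%
Contribution 2: 0.3 * 1.6 = 0.48 wt%
S_blend = 1.2173 + 0.48 = 1.6973

1.6973 wt%


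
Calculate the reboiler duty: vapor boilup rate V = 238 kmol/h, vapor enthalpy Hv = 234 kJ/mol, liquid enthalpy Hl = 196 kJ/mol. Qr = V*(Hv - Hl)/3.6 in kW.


Qr = 238 * (234 - 196) / 3.6 = 238 * 38 / 3.6 = 2512

2512 kW


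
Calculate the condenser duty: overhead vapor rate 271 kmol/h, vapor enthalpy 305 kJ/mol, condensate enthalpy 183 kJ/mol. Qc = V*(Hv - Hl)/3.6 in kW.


Qc = 271 * (305 - 183) / 3.6 = 271 * 122 / 3.6 = 9184

9184 kW


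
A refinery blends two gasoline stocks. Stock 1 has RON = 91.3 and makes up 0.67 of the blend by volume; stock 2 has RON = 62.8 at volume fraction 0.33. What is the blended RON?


Linear blending: RON_blend = sum(vi * RONi)
Contribution 1: 0.67 * 91.3 = 61.171
Contribution 2: 0.33 * 62.8 = 20.724
RON_blend = 61.171 + 20.724 = 81.895

81.895


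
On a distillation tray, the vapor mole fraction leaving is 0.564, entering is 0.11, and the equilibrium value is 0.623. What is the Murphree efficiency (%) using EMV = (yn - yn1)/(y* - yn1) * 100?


Murphree vapor efficiency: EMV = (y_n - y_(n-1)) / (y*_n - y_(n-1)) * 100
EMV = (0.564 - 0.11) / (0.623 - 0.11) * 100 = 0.454 / 0.513 * 100 = 88.50

88.50 %


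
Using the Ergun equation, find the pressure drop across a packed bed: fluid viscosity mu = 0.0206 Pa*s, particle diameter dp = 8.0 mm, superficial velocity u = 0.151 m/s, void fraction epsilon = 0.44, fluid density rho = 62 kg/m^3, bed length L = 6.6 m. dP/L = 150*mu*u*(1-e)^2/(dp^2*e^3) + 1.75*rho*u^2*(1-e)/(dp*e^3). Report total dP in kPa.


dp = 8.0 mm = 0.008 m
Viscous term = 150*0.0206*0.151*(1-0.44)^2 / (0.008^2*0.44^3) = 26839.4
Inertial term = 1.75*62*0.151^2*(1-0.44) / (0.008*0.44^3) = 2032.94
dP/L = 26839.4 + 2032.94 = 28872.3 Pa/m
dP = 28872.3 * 6.6 / 1000 = 190.6 kPa

190.6 kPa


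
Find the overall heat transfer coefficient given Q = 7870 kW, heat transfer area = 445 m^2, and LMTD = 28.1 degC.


From Q = U*A*LMTD, U = Q / (A * LMTD)
U = 7870 / (445 * 28.1) = 7870 / 12504.5 = 0.6294

0.6294 kW/(m^2*K)


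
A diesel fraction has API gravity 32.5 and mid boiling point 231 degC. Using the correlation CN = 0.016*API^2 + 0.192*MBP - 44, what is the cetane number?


CN = 0.016 * 32.5^2 + 0.192 * 231 - 44
CN = 16.9 + 44.352 - 44 = 17.252

17.252


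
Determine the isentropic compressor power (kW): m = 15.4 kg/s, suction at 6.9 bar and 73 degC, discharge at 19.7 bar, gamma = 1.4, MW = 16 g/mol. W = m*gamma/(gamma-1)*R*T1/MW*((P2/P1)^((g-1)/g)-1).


Isentropic work: W = m*(gamma/(gamma-1))*(R*T1/MW)*((P2/P1)^((gamma-1)/gamma) - 1)
T1 = 73 + 273.15 = 346.15 K
Pressure ratio = 19.7 / 6.9 = 2.85507
Exponent = (1.4 - 1)/1.4 = 0.285714
(P2/P1)^exp - 1 = 2.85507^0.285714 - 1 = 0.34951
W = 15.4 * 1.4 / 0.4 * 8.314 * 346.15 / 16 * 0.34951 = 3388

3388 kW


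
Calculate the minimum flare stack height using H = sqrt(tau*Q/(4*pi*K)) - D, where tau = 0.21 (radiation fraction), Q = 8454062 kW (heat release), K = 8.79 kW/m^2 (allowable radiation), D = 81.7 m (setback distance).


tau*Q/(4*pi*K) = 0.21 * 8454062 / (4 * pi * 8.79) = 16072.6
sqrt(16072.6) = 126.778
H = 126.778 - 81.7 = 45.08

45.08 m


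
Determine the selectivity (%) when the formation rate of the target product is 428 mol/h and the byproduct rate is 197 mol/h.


Selectivity = desired / (desired + undesired) * 100
Total products = 428 + 197 = 625 mol/h
S = 428 / 625 * 100
= 0.6848 * 100
= 68.48 %

68.48 %


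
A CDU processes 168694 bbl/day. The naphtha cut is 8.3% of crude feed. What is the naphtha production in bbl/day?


Crude throughput = 168694 bbl/day
Fraction yield = 8.3%
yield = throughput * fraction / 100
yield = 168694 * 8.3 / 100 = 14001.602

14001.602 bbl/day


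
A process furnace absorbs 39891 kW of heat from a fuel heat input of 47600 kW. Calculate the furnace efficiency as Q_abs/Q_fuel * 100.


Furnace efficiency = Q_absorbed / Q_fuel * 100
= 39891 / 47600 * 100 = 83.80

83.80 %


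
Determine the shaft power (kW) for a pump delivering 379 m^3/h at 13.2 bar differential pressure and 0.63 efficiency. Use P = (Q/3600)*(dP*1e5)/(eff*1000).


Q = 379 / 3600 = 0.105278 m^3/s
P = 0.105278 * (13.2 * 1e5) / 0.63 / 1000 = 220.6

220.6 kW


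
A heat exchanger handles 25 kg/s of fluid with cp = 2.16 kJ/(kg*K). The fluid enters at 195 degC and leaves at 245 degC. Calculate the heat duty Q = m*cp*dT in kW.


Q = m_dot * cp * delta_T
delta_T = 245 - 195 = 50 K
Q = 25 * 2.16 * 50
= 54 * 50
= 2700 kW

2700 kW


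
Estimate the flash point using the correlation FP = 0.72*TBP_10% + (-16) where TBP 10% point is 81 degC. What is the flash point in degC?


FP = 0.72 * 81 + (-16) = 42.32

42.32 degC


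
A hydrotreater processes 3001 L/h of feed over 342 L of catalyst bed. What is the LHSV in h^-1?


LHSV = volumetric feed rate / catalyst volume
= 3001 L/h / 342 L
= 8.775 h^-1

8.775 h^-1


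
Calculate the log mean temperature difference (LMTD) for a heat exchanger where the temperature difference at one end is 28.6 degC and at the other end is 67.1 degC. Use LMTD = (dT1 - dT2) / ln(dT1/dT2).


LMTD = (dT1 - dT2) / ln(dT1/dT2)
= (28.6 - 67.1) / ln(28.6 / 67.1) = -38.5 / -0.852777 = 45.15

45.15 degC


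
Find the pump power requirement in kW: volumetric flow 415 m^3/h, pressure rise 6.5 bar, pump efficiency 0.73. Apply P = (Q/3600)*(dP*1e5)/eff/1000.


Q = 415 / 3600 = 0.115278 m^3/s
P = 0.115278 * (6.5 * 1e5) / 0.73 / 1000 = 102.6

102.6 kW


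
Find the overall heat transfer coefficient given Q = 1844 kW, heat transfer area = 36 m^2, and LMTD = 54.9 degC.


From Q = U*A*LMTD, U = Q / (A * LMTD)
U = 1844 / (36 * 54.9) = 1844 / 1976.4 = 0.9330

0.9330 kW/(m^2*K)


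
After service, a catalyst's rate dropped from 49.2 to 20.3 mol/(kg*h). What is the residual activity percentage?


Activity (%) = (rate_used / rate_fresh) * 100
rate_used = 20.3, rate_fresh = 49.2
= (20.3 / 49.2) * 100
= 0.4126 * 100 = 41.26

41.26 %


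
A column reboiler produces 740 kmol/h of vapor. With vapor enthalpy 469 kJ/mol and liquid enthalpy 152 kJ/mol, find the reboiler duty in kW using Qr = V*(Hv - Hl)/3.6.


Qr = 740 * (469 - 152) / 3.6 = 740 * 317 / 3.6 = 65160

65160 kW


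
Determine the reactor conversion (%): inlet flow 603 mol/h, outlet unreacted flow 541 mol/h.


X = (F_in - F_out) / F_in * 100
Moles reacted = 603 - 541 = 62
X = 62 / 603 * 100
= 0.1028 * 100
= 10.28 %

10.28 %


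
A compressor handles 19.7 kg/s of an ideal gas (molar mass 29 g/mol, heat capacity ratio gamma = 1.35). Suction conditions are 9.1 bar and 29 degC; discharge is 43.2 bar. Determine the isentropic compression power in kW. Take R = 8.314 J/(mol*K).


Isentropic work: W = m*(gamma/(gamma-1))*(R*T1/MW)*((P2/P1)^((gamma-1)/gamma) - 1)
T1 = 29 + 273.15 = 302.15 K
Pressure ratio = 43.2 / 9.1 = 4.74725
Exponent = (1.35 - 1)/1.35 = 0.259259
(P2/P1)^exp - 1 = 4.74725^0.259259 - 1 = 0.497524
W = 19.7 * 1.35 / 0.35 * 8.314 * 302.15 / 29 * 0.497524 = 3275

3275 kW


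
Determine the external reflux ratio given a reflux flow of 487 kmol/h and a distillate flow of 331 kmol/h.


Reflux ratio definition: R = L / D (liquid returned / distillate withdrawn)
L = 487 kmol/h, D = 331 kmol/h
R = 487 / 331 = 1.471

1.471


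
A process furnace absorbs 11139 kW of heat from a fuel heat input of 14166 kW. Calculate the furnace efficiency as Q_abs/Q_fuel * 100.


Furnace efficiency = Q_absorbed / Q_fuel * 100
= 11139 / 14166 * 100 = 78.63

78.63 %


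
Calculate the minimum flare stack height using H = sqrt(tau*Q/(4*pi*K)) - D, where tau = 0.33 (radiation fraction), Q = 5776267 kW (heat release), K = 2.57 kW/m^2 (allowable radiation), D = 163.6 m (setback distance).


tau*Q/(4*pi*K) = 0.33 * 5776267 / (4 * pi * 2.57) = 59022.6
sqrt(59022.6) = 242.946
H = 242.946 - 163.6 = 79.35

79.35 m


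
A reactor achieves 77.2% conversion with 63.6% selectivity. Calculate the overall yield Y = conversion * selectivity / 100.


Overall yield = conversion (%) * selectivity (%) / 100
Conversion = 77.2%, Selectivity = 63.6%
Y = 77.2 * 63.6 / 100
= 49.0992 %

49.0992 %


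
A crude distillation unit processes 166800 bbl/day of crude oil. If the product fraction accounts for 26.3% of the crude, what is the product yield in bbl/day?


Crude throughput = 166800 bbl/day
Fraction yield = 26.3%
yield = throughput * fraction / 100
yield = 166800 * 26.3 / 100 = 43868.4

43868.4 bbl/day


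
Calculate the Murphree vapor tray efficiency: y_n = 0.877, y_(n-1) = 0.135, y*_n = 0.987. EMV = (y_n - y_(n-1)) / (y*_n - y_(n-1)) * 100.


Murphree vapor efficiency: EMV = (y_n - y_(n-1)) / (y*_n - y_(n-1)) * 100
EMV = (0.877 - 0.135) / (0.987 - 0.135) * 100 = 0.742 / 0.852 * 100 = 87.09

87.09 %
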